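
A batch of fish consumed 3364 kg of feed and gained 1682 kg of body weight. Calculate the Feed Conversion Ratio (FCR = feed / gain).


FCR = feed consumed / weight gained
FCR = 3364 kg / 1682 kg = 2

2


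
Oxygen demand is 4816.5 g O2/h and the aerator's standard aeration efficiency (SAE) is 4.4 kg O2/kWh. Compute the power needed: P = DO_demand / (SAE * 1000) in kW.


SAE in g O2/kWh = 4.4 * 1000 = 4400 g/kWh
P = DO_demand / SAE_g = 4816.5 / 4400 = 1.09466 kW

1.09466 kW


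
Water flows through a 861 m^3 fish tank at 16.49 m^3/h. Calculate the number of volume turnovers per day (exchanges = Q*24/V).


Daily flow volume = 16.49 m^3/h * 24 h = 395.76 m^3/day
Exchanges = daily flow / tank volume = 395.76 / 861 = 0.459652 exchanges/day

0.459652 exchanges/day


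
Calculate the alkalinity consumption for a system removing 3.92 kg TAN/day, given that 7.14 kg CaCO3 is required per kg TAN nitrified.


Alkalinity factor: 7.14 kg CaCO3 consumed per kg TAN nitrified
alk = 3.92 kg TAN * 7.14 = 27.9888 kg CaCO3/day

27.9888 kg CaCO3/day


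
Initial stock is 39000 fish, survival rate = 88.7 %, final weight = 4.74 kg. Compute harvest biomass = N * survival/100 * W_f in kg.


Survivors = 39000 * 88.7/100 = 34593 fish
Harvest biomass = survivors * W_f = 34593 * 4.74 = 163970.82 kg

163970.82 kg


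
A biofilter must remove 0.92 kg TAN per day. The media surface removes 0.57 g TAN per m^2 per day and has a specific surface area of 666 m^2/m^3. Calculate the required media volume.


A = 0.92*1000 / 0.57 = 1614.0351 m^2
V = 1614.0351 / 666 = 2.42348

2.42348 m^3


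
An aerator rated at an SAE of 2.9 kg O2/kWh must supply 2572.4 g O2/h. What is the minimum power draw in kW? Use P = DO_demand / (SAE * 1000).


SAE in g O2/kWh = 2.9 * 1000 = 2900 g/kWh
P = DO_demand / SAE_g = 2572.4 / 2900 = 0.887034 kW

0.887034 kW


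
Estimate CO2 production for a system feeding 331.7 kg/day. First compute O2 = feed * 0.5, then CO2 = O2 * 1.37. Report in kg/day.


O2 = 331.7 * 0.5 = 165.85
CO2 = 165.85 * 1.37 = 227.2145

227.2145 kg/day


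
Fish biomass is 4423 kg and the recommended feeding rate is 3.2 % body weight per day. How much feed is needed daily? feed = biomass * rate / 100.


Feeding rate fraction = 3.2% / 100 = 0.032
Daily feed = 4423 kg * 0.032 = 141.536 kg/day

141.536 kg/day


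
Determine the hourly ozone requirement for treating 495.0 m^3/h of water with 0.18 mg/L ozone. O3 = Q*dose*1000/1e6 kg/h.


O3 demand (mg/h) = Q * dose * 1000 = 495.0 * 0.18 * 1000 = 89100 mg/h
Convert mg to kg: 89100 / 1e6 = 0.0891 kg/h

0.0891 kg/h


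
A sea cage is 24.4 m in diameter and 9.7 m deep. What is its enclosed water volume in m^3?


r = d/2 = 24.4/2 = 12.2 m
Base area = pi*r^2 = pi*12.2^2 = 467.59465 m^2
Volume = 467.59465 * 9.7 = 4535.67 m^3

4535.67 m^3


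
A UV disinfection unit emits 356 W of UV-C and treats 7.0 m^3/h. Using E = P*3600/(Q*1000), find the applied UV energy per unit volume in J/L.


Energy delivered per hour = 356 W * 3600 s = 1281600 J/h
Volume treated per hour = 7.0 m^3/h * 1000 = 7000 L/h
dose = 1281600 / 7000 = 183.086 J/L

183.086 J/L


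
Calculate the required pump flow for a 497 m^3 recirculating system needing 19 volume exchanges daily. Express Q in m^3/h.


Daily recirculation volume = 497 m^3 * 19 = 9443 m^3/day
Flow rate Q = daily volume / 24 h = 9443 / 24 = 393.458 m^3/h

393.458 m^3/h


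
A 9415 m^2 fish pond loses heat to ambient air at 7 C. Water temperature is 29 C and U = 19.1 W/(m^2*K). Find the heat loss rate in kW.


Temperature difference dT = 29 - 7 = 22 K
Heat loss (W) = U * A * dT = 19.1 * 9415 * 22 = 3956183 W
Convert to kW: 3956183 / 1000 = 3956.183 kW

3956.183 kW


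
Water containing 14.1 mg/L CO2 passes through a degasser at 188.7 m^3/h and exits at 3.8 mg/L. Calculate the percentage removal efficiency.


CO2_out / CO2_in = 3.8 / 14.1 = 0.26950355
Fraction remaining = 0.26950355
efficiency = (1 - 0.26950355) * 100 = 73.0496 %

73.0496 %


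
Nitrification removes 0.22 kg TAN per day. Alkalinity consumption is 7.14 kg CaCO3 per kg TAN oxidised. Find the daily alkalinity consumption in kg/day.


Alkalinity factor: 7.14 kg CaCO3 consumed per kg TAN nitrified
alk = 0.22 kg TAN * 7.14 = 1.5708 kg CaCO3/day

1.5708 kg CaCO3/day


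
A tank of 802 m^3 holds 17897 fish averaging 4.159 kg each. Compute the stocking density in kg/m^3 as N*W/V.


Total biomass = 17897 fish * 4.159 kg = 74433.623 kg
Density = total biomass / volume = 74433.623 / 802 = 92.81 kg/m^3

92.81 kg/m^3


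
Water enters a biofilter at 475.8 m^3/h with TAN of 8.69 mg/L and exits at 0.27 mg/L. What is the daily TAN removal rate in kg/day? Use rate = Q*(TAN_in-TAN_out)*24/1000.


Concentration drop: TAN_in - TAN_out = 8.69 - 0.27 = 8.42 mg/L
Hourly TAN removed = Q * dTAN = 475.8 m^3/h * 8.42 mg/L = 4006.236 g/h  (m^3/h * mg/L = g/h)
Daily TAN removed = 4006.236 * 24 = 96149.664 g/day
Convert to kg/day: 96149.664 / 1000 = 96.149664 kg/day

96.149664 kg/day


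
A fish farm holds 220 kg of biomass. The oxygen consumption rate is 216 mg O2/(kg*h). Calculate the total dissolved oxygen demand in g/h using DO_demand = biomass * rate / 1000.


Total O2 consumption (mg/h) = 220 kg * 216 mg/(kg*h) = 47520 mg/h
Convert to g/h: 47520 / 1000 = 47.52 g/h

47.52 g/h


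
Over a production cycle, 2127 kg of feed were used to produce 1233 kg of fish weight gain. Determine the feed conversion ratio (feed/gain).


FCR = feed consumed / weight gained
FCR = 2127 kg / 1233 kg = 1.72506

1.72506


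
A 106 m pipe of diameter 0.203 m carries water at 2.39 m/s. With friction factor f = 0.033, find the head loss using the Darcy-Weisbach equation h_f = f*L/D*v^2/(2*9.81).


v^2 = 2.39^2 = 5.7121 m^2/s^2
L/D = 106/0.203 = 522.16749
h_f = f*(L/D)*v^2/(2g) = 0.033 * 522.16749 * 5.7121 / 19.62 = 5.01673 m

5.01673 m


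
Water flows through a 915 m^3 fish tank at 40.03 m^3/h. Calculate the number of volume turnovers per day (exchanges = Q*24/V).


Daily flow volume = 40.03 m^3/h * 24 h = 960.72 m^3/day
Exchanges = daily flow / tank volume = 960.72 / 915 = 1.04997 exchanges/day

1.04997 exchanges/day


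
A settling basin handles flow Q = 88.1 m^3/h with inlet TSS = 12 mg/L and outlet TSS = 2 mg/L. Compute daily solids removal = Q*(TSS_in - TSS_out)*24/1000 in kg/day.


Concentration drop: TSS_in - TSS_out = 12 - 2 = 10 mg/L
Hourly solids removed = Q * dTSS = 88.1 m^3/h * 10 mg/L = 881 g/h  (m^3/h * mg/L = g/h)
Daily solids removed = 881 * 24 = 21144 g/day
Convert g to kg: 21144 / 1000 = 21.144 kg/day

21.144 kg/day


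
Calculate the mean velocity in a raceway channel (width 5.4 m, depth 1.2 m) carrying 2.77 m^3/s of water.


Cross-sectional area = W * d = 5.4 * 1.2 = 6.48 m^2
Velocity = Q / A = 2.77 / 6.48 = 0.427469 m/s

0.427469 m/s


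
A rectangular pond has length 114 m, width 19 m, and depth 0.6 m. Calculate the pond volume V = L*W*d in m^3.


Base area = L * W = 114 * 19 = 2166 m^2
Volume = area * depth = 2166 * 0.6 = 1299.6 m^3

1299.6 m^3


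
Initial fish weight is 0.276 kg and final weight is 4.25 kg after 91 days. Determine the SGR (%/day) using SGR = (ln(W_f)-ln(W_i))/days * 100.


ln(W_f) = ln(4.25) = 1.446919
ln(W_i) = ln(0.276) = -1.2873544
ln(W_f) - ln(W_i) = 1.446919 - -1.2873544 = 2.7342734
SGR = 2.7342734 / 91 * 100 = 3.0047 %/day

3.0047 %/day


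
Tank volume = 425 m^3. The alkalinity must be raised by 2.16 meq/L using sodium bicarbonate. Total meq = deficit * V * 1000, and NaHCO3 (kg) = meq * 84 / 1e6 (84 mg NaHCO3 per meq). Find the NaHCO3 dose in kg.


Tank volume in L = 425 m^3 * 1000 = 425000 L
Total meq required = 2.16 meq/L * 425000 L = 918000 meq
NaHCO3 mass = 918000 meq * 84 mg/meq / 1e6 = 77.112 kg

77.112 kg


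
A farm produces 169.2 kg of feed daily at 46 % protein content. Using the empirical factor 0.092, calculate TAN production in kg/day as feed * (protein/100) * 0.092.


Protein in feed = 169.2 * 46/100 = 77.832 kg/day
TAN = protein * 0.092 = 77.832 * 0.092 = 7.160544 kg/day

7.160544 kg/day


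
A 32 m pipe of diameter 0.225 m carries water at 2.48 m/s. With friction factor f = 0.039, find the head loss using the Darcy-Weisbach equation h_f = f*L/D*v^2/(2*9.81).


v^2 = 2.48^2 = 6.1504 m^2/s^2
L/D = 32/0.225 = 142.22222
h_f = f*(L/D)*v^2/(2g) = 0.039 * 142.22222 * 6.1504 / 19.62 = 1.73875 m

1.73875 m


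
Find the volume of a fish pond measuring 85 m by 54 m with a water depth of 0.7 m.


Base area = L * W = 85 * 54 = 4590 m^2
Volume = area * depth = 4590 * 0.7 = 3213 m^3

3213 m^3


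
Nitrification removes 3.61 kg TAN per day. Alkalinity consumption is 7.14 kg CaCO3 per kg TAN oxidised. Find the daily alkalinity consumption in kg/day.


Alkalinity factor: 7.14 kg CaCO3 consumed per kg TAN nitrified
alk = 3.61 kg TAN * 7.14 = 25.7754 kg CaCO3/day

25.7754 kg CaCO3/day


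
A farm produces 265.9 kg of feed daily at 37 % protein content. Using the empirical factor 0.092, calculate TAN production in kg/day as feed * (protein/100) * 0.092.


Protein in feed = 265.9 * 37/100 = 98.383 kg/day
TAN = protein * 0.092 = 98.383 * 0.092 = 9.051236 kg/day

9.051236 kg/day


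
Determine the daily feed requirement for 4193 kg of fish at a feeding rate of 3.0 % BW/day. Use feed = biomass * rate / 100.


Feeding rate fraction = 3.0% / 100 = 0.03
Daily feed = 4193 kg * 0.03 = 125.79 kg/day

125.79 kg/day


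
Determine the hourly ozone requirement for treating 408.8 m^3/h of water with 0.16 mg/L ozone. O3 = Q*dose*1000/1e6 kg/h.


O3 demand (mg/h) = Q * dose * 1000 = 408.8 * 0.16 * 1000 = 65408 mg/h
Convert mg to kg: 65408 / 1e6 = 0.065408 kg/h

0.065408 kg/h


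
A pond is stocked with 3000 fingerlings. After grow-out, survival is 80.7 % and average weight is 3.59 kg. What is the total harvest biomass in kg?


Survivors = 3000 * 80.7/100 = 2421 fish
Harvest biomass = survivors * W_f = 2421 * 3.59 = 8691.39 kg

8691.39 kg


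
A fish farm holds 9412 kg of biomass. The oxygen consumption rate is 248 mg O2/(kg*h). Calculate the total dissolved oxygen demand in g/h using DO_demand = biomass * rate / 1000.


Total O2 consumption (mg/h) = 9412 kg * 248 mg/(kg*h) = 2334176 mg/h
Convert to g/h: 2334176 / 1000 = 2334.176 g/h

2334.176 g/h


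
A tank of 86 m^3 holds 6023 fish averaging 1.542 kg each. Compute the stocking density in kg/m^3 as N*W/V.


Total biomass = 6023 fish * 1.542 kg = 9287.466 kg
Density = total biomass / volume = 9287.466 / 86 = 107.994 kg/m^3

107.994 kg/m^3


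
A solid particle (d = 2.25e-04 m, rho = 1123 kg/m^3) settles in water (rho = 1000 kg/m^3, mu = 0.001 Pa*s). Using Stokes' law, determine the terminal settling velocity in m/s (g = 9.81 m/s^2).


Density difference: rho_p - rho_f = 1123 - 1000 = 123 kg/m^3
d^2 = (2.25e-04)^2 = 5.0625e-08 m^2
Numerator = (rho_p - rho_f) * g * d^2 = 123 * 9.81 * 5.0625e-08 = 6.1085644e-05
Denominator = 18 * mu = 18 * 0.001 = 0.018
v_s = 6.1085644e-05 / 0.018 = 0.00339365 m/s
Check: Re = rho_f * v_s * d / mu = 1000 * 0.00339365 * 2.25e-04 / 0.001 = 0.764 < 1, so Stokes' law applies.

0.00339365 m/s


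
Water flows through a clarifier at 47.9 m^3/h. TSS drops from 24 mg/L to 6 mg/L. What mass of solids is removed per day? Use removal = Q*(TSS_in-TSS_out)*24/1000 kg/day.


Concentration drop: TSS_in - TSS_out = 24 - 6 = 18 mg/L
Hourly solids removed = Q * dTSS = 47.9 m^3/h * 18 mg/L = 862.2 g/h  (m^3/h * mg/L = g/h)
Daily solids removed = 862.2 * 24 = 20692.8 g/day
Convert g to kg: 20692.8 / 1000 = 20.6928 kg/day

20.6928 kg/day


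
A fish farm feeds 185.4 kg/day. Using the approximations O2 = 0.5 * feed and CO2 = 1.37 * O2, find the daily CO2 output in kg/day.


O2 = 185.4 * 0.5 = 92.7
CO2 = 92.7 * 1.37 = 126.999

126.999 kg/day


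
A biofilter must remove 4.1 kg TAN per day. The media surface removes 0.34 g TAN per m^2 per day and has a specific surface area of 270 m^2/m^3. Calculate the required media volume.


A = 4.1*1000 / 0.34 = 12058.824 m^2
V = 12058.824 / 270 = 44.6623

44.6623 m^3


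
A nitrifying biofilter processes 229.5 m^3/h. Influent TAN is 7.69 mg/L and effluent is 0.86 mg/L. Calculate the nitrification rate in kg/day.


Concentration drop: TAN_in - TAN_out = 7.69 - 0.86 = 6.83 mg/L
Hourly TAN removed = Q * dTAN = 229.5 m^3/h * 6.83 mg/L = 1567.485 g/h  (m^3/h * mg/L = g/h)
Daily TAN removed = 1567.485 * 24 = 37619.64 g/day
Convert to kg/day: 37619.64 / 1000 = 37.61964 kg/day

37.61964 kg/day


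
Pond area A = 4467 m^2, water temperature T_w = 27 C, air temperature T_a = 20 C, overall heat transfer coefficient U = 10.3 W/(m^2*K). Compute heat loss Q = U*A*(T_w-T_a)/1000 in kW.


Temperature difference dT = 27 - 20 = 7 K
Heat loss (W) = U * A * dT = 10.3 * 4467 * 7 = 322070.7 W
Convert to kW: 322070.7 / 1000 = 322.0707 kW

322.0707 kW


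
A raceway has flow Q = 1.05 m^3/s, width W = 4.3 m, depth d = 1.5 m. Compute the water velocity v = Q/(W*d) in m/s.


Cross-sectional area = W * d = 4.3 * 1.5 = 6.45 m^2
Velocity = Q / A = 1.05 / 6.45 = 0.162791 m/s

0.162791 m/s


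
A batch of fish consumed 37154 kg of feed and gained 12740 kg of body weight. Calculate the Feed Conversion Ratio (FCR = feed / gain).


FCR = feed consumed / weight gained
FCR = 37154 kg / 12740 kg = 2.91633

2.91633


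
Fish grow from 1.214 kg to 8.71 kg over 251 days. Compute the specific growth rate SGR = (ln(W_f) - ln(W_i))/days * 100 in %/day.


ln(W_f) = ln(8.71) = 2.1644718
ln(W_i) = ln(1.214) = 0.19392069
ln(W_f) - ln(W_i) = 2.1644718 - 0.19392069 = 1.9705511
SGR = 1.9705511 / 251 * 100 = 0.78508 %/day

0.78508 %/day


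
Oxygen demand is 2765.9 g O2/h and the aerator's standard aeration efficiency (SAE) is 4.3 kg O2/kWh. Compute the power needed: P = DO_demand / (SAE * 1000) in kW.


SAE in g O2/kWh = 4.3 * 1000 = 4300 g/kWh
P = DO_demand / SAE_g = 2765.9 / 4300 = 0.643233 kW

0.643233 kW


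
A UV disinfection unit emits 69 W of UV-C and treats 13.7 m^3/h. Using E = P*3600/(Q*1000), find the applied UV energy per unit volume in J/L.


Energy delivered per hour = 69 W * 3600 s = 248400 J/h
Volume treated per hour = 13.7 m^3/h * 1000 = 13700 L/h
dose = 248400 / 13700 = 18.1314 J/L

18.1314 J/L


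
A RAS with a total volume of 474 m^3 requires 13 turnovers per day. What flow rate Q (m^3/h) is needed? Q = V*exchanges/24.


Daily recirculation volume = 474 m^3 * 13 = 6162 m^3/day
Flow rate Q = daily volume / 24 h = 6162 / 24 = 256.75 m^3/h

256.75 m^3/h


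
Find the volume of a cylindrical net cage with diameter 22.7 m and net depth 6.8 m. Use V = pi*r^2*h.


r = d/2 = 22.7/2 = 11.35 m
Base area = pi*r^2 = pi*11.35^2 = 404.70782 m^2
Volume = 404.70782 * 6.8 = 2752.01 m^3

2752.01 m^3


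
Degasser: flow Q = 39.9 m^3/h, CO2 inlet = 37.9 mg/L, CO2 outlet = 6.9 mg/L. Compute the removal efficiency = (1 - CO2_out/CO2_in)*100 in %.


CO2_out / CO2_in = 6.9 / 37.9 = 0.18205805
Fraction remaining = 0.18205805
efficiency = (1 - 0.18205805) * 100 = 81.7942 %

81.7942 %


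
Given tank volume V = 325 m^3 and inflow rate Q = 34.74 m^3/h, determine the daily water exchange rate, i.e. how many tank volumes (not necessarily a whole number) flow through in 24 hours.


Daily flow volume = 34.74 m^3/h * 24 h = 833.76 m^3/day
Exchanges = daily flow / tank volume = 833.76 / 325 = 2.56542 exchanges/day

2.56542 exchanges/day


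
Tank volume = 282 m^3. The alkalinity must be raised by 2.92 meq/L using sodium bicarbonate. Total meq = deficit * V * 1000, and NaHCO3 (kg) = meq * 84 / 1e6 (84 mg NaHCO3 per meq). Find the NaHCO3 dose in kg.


Tank volume in L = 282 m^3 * 1000 = 282000 L
Total meq required = 2.92 meq/L * 282000 L = 823440 meq
NaHCO3 mass = 823440 meq * 84 mg/meq / 1e6 = 69.169 kg

69.169 kg


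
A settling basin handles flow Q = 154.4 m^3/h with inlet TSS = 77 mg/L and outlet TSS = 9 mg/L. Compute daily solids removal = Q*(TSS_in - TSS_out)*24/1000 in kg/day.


Concentration drop: TSS_in - TSS_out = 77 - 9 = 68 mg/L
Hourly solids removed = Q * dTSS = 154.4 m^3/h * 68 mg/L = 10499.2 g/h  (m^3/h * mg/L = g/h)
Daily solids removed = 10499.2 * 24 = 251980.8 g/day
Convert g to kg: 251980.8 / 1000 = 251.9808 kg/day

251.9808 kg/day


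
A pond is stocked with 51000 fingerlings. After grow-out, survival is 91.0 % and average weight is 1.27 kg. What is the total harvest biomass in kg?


Survivors = 51000 * 91.0/100 = 46410 fish
Harvest biomass = survivors * W_f = 46410 * 1.27 = 58940.7 kg

58940.7 kg


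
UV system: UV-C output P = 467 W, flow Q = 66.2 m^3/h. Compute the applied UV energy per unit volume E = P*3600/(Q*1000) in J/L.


Energy delivered per hour = 467 W * 3600 s = 1681200 J/h
Volume treated per hour = 66.2 m^3/h * 1000 = 66200 L/h
dose = 1681200 / 66200 = 25.3958 J/L

25.3958 J/L


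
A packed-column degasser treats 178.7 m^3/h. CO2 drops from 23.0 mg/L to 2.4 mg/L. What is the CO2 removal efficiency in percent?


CO2_out / CO2_in = 2.4 / 23.0 = 0.10434783
Fraction remaining = 0.10434783
efficiency = (1 - 0.10434783) * 100 = 89.5652 %

89.5652 %


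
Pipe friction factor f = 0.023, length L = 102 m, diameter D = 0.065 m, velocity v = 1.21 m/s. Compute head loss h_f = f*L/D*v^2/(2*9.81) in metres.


v^2 = 1.21^2 = 1.4641 m^2/s^2
L/D = 102/0.065 = 1569.2308
h_f = f*(L/D)*v^2/(2g) = 0.023 * 1569.2308 * 1.4641 / 19.62 = 2.69331 m

2.69331 m


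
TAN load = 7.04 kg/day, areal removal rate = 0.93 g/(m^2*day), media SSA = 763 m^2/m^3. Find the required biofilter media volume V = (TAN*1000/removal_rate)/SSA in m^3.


A = 7.04*1000 / 0.93 = 7569.8925 m^2
V = 7569.8925 / 763 = 9.92122

9.92122 m^3


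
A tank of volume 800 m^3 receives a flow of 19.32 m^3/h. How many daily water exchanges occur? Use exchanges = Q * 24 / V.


Daily flow volume = 19.32 m^3/h * 24 h = 463.68 m^3/day
Exchanges = daily flow / tank volume = 463.68 / 800 = 0.5796 exchanges/day

0.5796 exchanges/day


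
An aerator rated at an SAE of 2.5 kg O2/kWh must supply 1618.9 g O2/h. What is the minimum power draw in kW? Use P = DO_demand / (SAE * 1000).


SAE in g O2/kWh = 2.5 * 1000 = 2500 g/kWh
P = DO_demand / SAE_g = 1618.9 / 2500 = 0.64756 kW

0.64756 kW


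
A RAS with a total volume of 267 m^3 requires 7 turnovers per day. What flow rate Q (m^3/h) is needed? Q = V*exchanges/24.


Daily recirculation volume = 267 m^3 * 7 = 1869 m^3/day
Flow rate Q = daily volume / 24 h = 1869 / 24 = 77.875 m^3/h

77.875 m^3/h


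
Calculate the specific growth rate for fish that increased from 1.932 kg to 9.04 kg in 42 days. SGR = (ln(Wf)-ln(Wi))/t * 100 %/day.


ln(W_f) = ln(9.04) = 2.2016592
ln(W_i) = ln(1.932) = 0.65855574
ln(W_f) - ln(W_i) = 2.2016592 - 0.65855574 = 1.5431035
SGR = 1.5431035 / 42 * 100 = 3.67406 %/day

3.67406 %/day


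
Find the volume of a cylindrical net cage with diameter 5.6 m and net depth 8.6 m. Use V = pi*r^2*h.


r = d/2 = 5.6/2 = 2.8 m
Base area = pi*r^2 = pi*2.8^2 = 24.630086 m^2
Volume = 24.630086 * 8.6 = 211.819 m^3

211.819 m^3


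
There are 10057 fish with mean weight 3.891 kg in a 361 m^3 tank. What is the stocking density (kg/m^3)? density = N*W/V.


Total biomass = 10057 fish * 3.891 kg = 39131.787 kg
Density = total biomass / volume = 39131.787 / 361 = 108.398 kg/m^3

108.398 kg/m^3


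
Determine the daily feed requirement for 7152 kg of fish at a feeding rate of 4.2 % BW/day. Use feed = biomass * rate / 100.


Feeding rate fraction = 4.2% / 100 = 0.042
Daily feed = 7152 kg * 0.042 = 300.384 kg/day

300.384 kg/day


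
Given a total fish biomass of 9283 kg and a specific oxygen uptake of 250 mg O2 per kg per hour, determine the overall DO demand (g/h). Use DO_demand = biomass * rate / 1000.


Total O2 consumption (mg/h) = 9283 kg * 250 mg/(kg*h) = 2320750 mg/h
Convert to g/h: 2320750 / 1000 = 2320.75 g/h

2320.75 g/h


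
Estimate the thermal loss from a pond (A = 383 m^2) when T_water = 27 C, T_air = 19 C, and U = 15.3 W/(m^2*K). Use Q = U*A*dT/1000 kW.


Temperature difference dT = 27 - 19 = 8 K
Heat loss (W) = U * A * dT = 15.3 * 383 * 8 = 46879.2 W
Convert to kW: 46879.2 / 1000 = 46.8792 kW

46.8792 kW


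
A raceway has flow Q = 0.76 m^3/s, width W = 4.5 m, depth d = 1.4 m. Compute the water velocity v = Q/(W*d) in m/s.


Cross-sectional area = W * d = 4.5 * 1.4 = 6.3 m^2
Velocity = Q / A = 0.76 / 6.3 = 0.120635 m/s

0.120635 m/s


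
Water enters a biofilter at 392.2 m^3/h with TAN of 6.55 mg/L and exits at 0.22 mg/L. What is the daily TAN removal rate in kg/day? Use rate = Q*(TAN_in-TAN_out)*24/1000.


Concentration drop: TAN_in - TAN_out = 6.55 - 0.22 = 6.33 mg/L
Hourly TAN removed = Q * dTAN = 392.2 m^3/h * 6.33 mg/L = 2482.626 g/h  (m^3/h * mg/L = g/h)
Daily TAN removed = 2482.626 * 24 = 59583.024 g/day
Convert to kg/day: 59583.024 / 1000 = 59.583024 kg/day

59.583024 kg/day


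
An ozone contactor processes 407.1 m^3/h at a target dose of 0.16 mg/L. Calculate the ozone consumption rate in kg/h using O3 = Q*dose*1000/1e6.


O3 demand (mg/h) = Q * dose * 1000 = 407.1 * 0.16 * 1000 = 65136 mg/h
Convert mg to kg: 65136 / 1e6 = 0.065136 kg/h

0.065136 kg/h


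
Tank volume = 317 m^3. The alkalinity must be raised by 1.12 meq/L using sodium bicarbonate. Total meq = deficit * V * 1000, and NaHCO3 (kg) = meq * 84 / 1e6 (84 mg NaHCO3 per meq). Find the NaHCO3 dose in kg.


Tank volume in L = 317 m^3 * 1000 = 317000 L
Total meq required = 1.12 meq/L * 317000 L = 355040 meq
NaHCO3 mass = 355040 meq * 84 mg/meq / 1e6 = 29.8234 kg

29.8234 kg


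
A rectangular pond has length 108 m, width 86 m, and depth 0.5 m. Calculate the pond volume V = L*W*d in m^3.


Base area = L * W = 108 * 86 = 9288 m^2
Volume = area * depth = 9288 * 0.5 = 4644 m^3

4644 m^3


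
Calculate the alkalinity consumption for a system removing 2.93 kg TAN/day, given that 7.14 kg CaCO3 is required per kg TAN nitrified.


Alkalinity factor: 7.14 kg CaCO3 consumed per kg TAN nitrified
alk = 2.93 kg TAN * 7.14 = 20.9202 kg CaCO3/day

20.9202 kg CaCO3/day


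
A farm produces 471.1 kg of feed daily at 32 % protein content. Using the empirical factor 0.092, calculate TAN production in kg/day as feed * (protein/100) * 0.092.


Protein in feed = 471.1 * 32/100 = 150.752 kg/day
TAN = protein * 0.092 = 150.752 * 0.092 = 13.869184 kg/day

13.869184 kg/day


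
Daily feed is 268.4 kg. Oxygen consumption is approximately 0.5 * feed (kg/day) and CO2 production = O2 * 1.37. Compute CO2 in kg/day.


O2 = 268.4 * 0.5 = 134.2
CO2 = 134.2 * 1.37 = 183.854

183.854 kg/day


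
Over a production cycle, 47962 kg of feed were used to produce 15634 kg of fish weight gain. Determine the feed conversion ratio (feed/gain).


FCR = feed consumed / weight gained
FCR = 47962 kg / 15634 kg = 3.0678

3.0678


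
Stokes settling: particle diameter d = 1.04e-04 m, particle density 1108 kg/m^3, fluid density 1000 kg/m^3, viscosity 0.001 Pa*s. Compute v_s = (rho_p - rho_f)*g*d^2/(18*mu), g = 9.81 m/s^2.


Density difference: rho_p - rho_f = 1108 - 1000 = 108 kg/m^3
d^2 = (1.04e-04)^2 = 1.0816e-08 m^2
Numerator = (rho_p - rho_f) * g * d^2 = 108 * 9.81 * 1.0816e-08 = 1.1459336e-05
Denominator = 18 * mu = 18 * 0.001 = 0.018
v_s = 1.1459336e-05 / 0.018 = 6.3663e-04 m/s
Check: Re = rho_f * v_s * d / mu = 1000 * 6.3663e-04 * 1.04e-04 / 0.001 = 0.0662 < 1, so Stokes' law applies.

6.3663e-04 m/s


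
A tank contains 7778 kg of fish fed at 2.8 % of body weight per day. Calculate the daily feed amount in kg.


Feeding rate fraction = 2.8% / 100 = 0.028
Daily feed = 7778 kg * 0.028 = 217.784 kg/day

217.784 kg/day


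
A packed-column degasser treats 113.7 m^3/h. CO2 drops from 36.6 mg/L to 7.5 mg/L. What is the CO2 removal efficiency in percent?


CO2_out / CO2_in = 7.5 / 36.6 = 0.20491803
Fraction remaining = 0.20491803
efficiency = (1 - 0.20491803) * 100 = 79.5082 %

79.5082 %


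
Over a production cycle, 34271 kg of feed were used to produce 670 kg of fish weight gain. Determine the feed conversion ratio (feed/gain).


FCR = feed consumed / weight gained
FCR = 34271 kg / 670 kg = 51.1507

51.1507


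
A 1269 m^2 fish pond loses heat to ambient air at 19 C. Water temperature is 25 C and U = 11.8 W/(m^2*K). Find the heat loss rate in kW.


Temperature difference dT = 25 - 19 = 6 K
Heat loss (W) = U * A * dT = 11.8 * 1269 * 6 = 89845.2 W
Convert to kW: 89845.2 / 1000 = 89.8452 kW

89.8452 kW


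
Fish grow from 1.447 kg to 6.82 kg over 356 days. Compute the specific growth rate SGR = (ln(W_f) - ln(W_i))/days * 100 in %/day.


ln(W_f) = ln(6.82) = 1.9198595
ln(W_i) = ln(1.447) = 0.36949245
ln(W_f) - ln(W_i) = 1.9198595 - 0.36949245 = 1.5503671
SGR = 1.5503671 / 356 * 100 = 0.435496 %/day

0.435496 %/day


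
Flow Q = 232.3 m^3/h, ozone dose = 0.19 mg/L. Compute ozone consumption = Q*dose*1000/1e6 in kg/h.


O3 demand (mg/h) = Q * dose * 1000 = 232.3 * 0.19 * 1000 = 44137 mg/h
Convert mg to kg: 44137 / 1e6 = 0.044137 kg/h

0.044137 kg/h


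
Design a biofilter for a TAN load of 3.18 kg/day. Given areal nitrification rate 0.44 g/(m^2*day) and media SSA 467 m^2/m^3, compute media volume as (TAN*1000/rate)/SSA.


A = 3.18*1000 / 0.44 = 7227.2727 m^2
V = 7227.2727 / 467 = 15.476

15.476 m^3


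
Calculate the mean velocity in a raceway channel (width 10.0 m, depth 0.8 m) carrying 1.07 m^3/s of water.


Cross-sectional area = W * d = 10.0 * 0.8 = 8 m^2
Velocity = Q / A = 1.07 / 8 = 0.13375 m/s

0.13375 m/s


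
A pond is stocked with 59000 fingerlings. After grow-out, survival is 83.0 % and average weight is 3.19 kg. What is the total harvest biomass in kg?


Survivors = 59000 * 83.0/100 = 48970 fish
Harvest biomass = survivors * W_f = 48970 * 3.19 = 156214.3 kg

156214.3 kg


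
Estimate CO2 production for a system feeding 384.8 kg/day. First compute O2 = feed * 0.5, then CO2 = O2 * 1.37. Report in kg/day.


O2 = 384.8 * 0.5 = 192.4
CO2 = 192.4 * 1.37 = 263.588

263.588 kg/day


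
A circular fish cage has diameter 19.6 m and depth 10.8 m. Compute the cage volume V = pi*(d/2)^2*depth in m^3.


r = d/2 = 19.6/2 = 9.8 m
Base area = pi*r^2 = pi*9.8^2 = 301.71856 m^2
Volume = 301.71856 * 10.8 = 3258.56 m^3

3258.56 m^3


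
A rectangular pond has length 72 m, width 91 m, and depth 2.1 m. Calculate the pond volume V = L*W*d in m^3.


Base area = L * W = 72 * 91 = 6552 m^2
Volume = area * depth = 6552 * 2.1 = 13759.2 m^3

13759.2 m^3


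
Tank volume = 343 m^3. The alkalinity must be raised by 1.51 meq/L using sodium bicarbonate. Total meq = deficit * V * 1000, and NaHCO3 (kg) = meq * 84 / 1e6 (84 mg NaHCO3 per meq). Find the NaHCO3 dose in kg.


Tank volume in L = 343 m^3 * 1000 = 343000 L
Total meq required = 1.51 meq/L * 343000 L = 517930 meq
NaHCO3 mass = 517930 meq * 84 mg/meq / 1e6 = 43.5061 kg

43.5061 kg


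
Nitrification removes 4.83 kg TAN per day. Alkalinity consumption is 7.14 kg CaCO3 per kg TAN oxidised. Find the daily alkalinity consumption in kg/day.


Alkalinity factor: 7.14 kg CaCO3 consumed per kg TAN nitrified
alk = 4.83 kg TAN * 7.14 = 34.4862 kg CaCO3/day

34.4862 kg CaCO3/day


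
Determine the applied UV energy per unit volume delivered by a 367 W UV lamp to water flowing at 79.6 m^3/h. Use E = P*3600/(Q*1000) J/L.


Energy delivered per hour = 367 W * 3600 s = 1321200 J/h
Volume treated per hour = 79.6 m^3/h * 1000 = 79600 L/h
dose = 1321200 / 79600 = 16.598 J/L

16.598 J/L


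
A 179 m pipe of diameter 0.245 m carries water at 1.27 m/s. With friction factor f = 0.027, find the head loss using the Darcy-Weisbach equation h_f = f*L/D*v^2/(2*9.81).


v^2 = 1.27^2 = 1.6129 m^2/s^2
L/D = 179/0.245 = 730.61224
h_f = f*(L/D)*v^2/(2g) = 0.027 * 730.61224 * 1.6129 / 19.62 = 1.62166 m

1.62166 m


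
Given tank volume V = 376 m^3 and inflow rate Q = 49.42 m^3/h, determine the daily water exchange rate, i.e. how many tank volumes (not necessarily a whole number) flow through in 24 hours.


Daily flow volume = 49.42 m^3/h * 24 h = 1186.08 m^3/day
Exchanges = daily flow / tank volume = 1186.08 / 376 = 3.15447 exchanges/day

3.15447 exchanges/day


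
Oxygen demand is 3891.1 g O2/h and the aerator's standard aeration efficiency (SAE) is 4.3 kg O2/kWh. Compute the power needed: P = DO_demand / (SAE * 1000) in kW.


SAE in g O2/kWh = 4.3 * 1000 = 4300 g/kWh
P = DO_demand / SAE_g = 3891.1 / 4300 = 0.904907 kW

0.904907 kW


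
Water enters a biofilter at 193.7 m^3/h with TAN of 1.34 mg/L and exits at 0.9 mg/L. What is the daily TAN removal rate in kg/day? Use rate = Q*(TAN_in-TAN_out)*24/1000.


Concentration drop: TAN_in - TAN_out = 1.34 - 0.9 = 0.44 mg/L
Hourly TAN removed = Q * dTAN = 193.7 m^3/h * 0.44 mg/L = 85.228 g/h  (m^3/h * mg/L = g/h)
Daily TAN removed = 85.228 * 24 = 2045.472 g/day
Convert to kg/day: 2045.472 / 1000 = 2.045472 kg/day

2.045472 kg/day


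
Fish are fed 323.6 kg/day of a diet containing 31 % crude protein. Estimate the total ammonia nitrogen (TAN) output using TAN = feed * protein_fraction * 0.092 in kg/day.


Protein in feed = 323.6 * 31/100 = 100.316 kg/day
TAN = protein * 0.092 = 100.316 * 0.092 = 9.229072 kg/day

9.229072 kg/day


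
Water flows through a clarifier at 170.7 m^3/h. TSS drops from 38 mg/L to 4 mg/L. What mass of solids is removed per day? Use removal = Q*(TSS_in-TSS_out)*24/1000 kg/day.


Concentration drop: TSS_in - TSS_out = 38 - 4 = 34 mg/L
Hourly solids removed = Q * dTSS = 170.7 m^3/h * 34 mg/L = 5803.8 g/h  (m^3/h * mg/L = g/h)
Daily solids removed = 5803.8 * 24 = 139291.2 g/day
Convert g to kg: 139291.2 / 1000 = 139.2912 kg/day

139.2912 kg/day


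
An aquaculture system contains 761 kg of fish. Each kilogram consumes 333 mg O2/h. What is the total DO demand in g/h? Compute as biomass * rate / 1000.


Total O2 consumption (mg/h) = 761 kg * 333 mg/(kg*h) = 253413 mg/h
Convert to g/h: 253413 / 1000 = 253.413 g/h

253.413 g/h


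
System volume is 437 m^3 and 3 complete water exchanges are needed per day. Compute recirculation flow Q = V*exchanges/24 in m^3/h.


Daily recirculation volume = 437 m^3 * 3 = 1311 m^3/day
Flow rate Q = daily volume / 24 h = 1311 / 24 = 54.625 m^3/h

54.625 m^3/h


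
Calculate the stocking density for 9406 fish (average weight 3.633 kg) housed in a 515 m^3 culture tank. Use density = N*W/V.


Total biomass = 9406 fish * 3.633 kg = 34171.998 kg
Density = total biomass / volume = 34171.998 / 515 = 66.3534 kg/m^3

66.3534 kg/m^3


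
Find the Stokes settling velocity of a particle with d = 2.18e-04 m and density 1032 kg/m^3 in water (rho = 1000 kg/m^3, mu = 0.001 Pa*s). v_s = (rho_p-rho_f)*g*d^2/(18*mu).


Density difference: rho_p - rho_f = 1032 - 1000 = 32 kg/m^3
d^2 = (2.18e-04)^2 = 4.7524e-08 m^2
Numerator = (rho_p - rho_f) * g * d^2 = 32 * 9.81 * 4.7524e-08 = 1.4918734e-05
Denominator = 18 * mu = 18 * 0.001 = 0.018
v_s = 1.4918734e-05 / 0.018 = 8.28819e-04 m/s
Check: Re = rho_f * v_s * d / mu = 1000 * 8.28819e-04 * 2.18e-04 / 0.001 = 0.181 < 1, so Stokes' law applies.

8.28819e-04 m/s


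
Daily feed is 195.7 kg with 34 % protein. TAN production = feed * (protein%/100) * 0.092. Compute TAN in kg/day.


Protein in feed = 195.7 * 34/100 = 66.538 kg/day
TAN = protein * 0.092 = 66.538 * 0.092 = 6.121496 kg/day

6.121496 kg/day


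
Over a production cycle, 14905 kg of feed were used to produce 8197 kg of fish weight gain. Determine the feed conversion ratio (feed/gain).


FCR = feed consumed / weight gained
FCR = 14905 kg / 8197 kg = 1.81835

1.81835


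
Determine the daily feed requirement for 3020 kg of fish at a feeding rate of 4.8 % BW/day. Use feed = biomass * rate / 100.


Feeding rate fraction = 4.8% / 100 = 0.048
Daily feed = 3020 kg * 0.048 = 144.96 kg/day

144.96 kg/day


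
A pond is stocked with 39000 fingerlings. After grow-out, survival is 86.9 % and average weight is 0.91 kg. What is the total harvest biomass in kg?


Survivors = 39000 * 86.9/100 = 33891 fish
Harvest biomass = survivors * W_f = 33891 * 0.91 = 30840.81 kg

30840.81 kg


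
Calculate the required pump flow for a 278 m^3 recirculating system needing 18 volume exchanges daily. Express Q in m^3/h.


Daily recirculation volume = 278 m^3 * 18 = 5004 m^3/day
Flow rate Q = daily volume / 24 h = 5004 / 24 = 208.5 m^3/h

208.5 m^3/h


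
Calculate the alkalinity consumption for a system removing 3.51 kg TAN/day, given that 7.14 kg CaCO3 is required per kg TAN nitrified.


Alkalinity factor: 7.14 kg CaCO3 consumed per kg TAN nitrified
alk = 3.51 kg TAN * 7.14 = 25.0614 kg CaCO3/day

25.0614 kg CaCO3/day


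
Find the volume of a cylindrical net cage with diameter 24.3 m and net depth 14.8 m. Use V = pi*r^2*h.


r = d/2 = 24.3/2 = 12.15 m
Base area = pi*r^2 = pi*12.15^2 = 463.76976 m^2
Volume = 463.76976 * 14.8 = 6863.79 m^3

6863.79 m^3


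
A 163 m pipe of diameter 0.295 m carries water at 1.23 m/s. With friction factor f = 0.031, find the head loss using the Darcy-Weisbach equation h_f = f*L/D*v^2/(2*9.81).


v^2 = 1.23^2 = 1.5129 m^2/s^2
L/D = 163/0.295 = 552.54237
h_f = f*(L/D)*v^2/(2g) = 0.031 * 552.54237 * 1.5129 / 19.62 = 1.3208 m

1.3208 m


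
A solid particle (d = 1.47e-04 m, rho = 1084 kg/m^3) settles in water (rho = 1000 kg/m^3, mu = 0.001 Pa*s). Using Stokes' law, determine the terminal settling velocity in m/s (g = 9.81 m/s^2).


Density difference: rho_p - rho_f = 1084 - 1000 = 84 kg/m^3
d^2 = (1.47e-04)^2 = 2.1609e-08 m^2
Numerator = (rho_p - rho_f) * g * d^2 = 84 * 9.81 * 2.1609e-08 = 1.780668e-05
Denominator = 18 * mu = 18 * 0.001 = 0.018
v_s = 1.780668e-05 / 0.018 = 9.8926e-04 m/s
Check: Re = rho_f * v_s * d / mu = 1000 * 9.8926e-04 * 1.47e-04 / 0.001 = 0.145 < 1, so Stokes' law applies.

9.8926e-04 m/s


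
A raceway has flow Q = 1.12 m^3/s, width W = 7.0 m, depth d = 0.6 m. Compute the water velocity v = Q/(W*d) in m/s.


Cross-sectional area = W * d = 7.0 * 0.6 = 4.2 m^2
Velocity = Q / A = 1.12 / 4.2 = 0.266667 m/s

0.266667 m/s


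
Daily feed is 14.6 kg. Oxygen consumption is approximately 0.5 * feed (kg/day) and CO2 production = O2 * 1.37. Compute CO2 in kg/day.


O2 = 14.6 * 0.5 = 7.3
CO2 = 7.3 * 1.37 = 10.001

10.001 kg/day


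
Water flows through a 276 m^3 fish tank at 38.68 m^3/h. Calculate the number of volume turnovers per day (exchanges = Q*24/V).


Daily flow volume = 38.68 m^3/h * 24 h = 928.32 m^3/day
Exchanges = daily flow / tank volume = 928.32 / 276 = 3.36348 exchanges/day

3.36348 exchanges/day


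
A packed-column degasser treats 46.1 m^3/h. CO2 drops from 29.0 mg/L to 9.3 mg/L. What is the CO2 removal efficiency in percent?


CO2_out / CO2_in = 9.3 / 29.0 = 0.32068966
Fraction remaining = 0.32068966
efficiency = (1 - 0.32068966) * 100 = 67.931 %

67.931 %


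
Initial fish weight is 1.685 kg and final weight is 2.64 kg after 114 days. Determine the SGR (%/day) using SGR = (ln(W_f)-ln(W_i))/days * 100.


ln(W_f) = ln(2.64) = 0.97077892
ln(W_i) = ln(1.685) = 0.52176556
ln(W_f) - ln(W_i) = 0.97077892 - 0.52176556 = 0.44901336
SGR = 0.44901336 / 114 * 100 = 0.393871 %/day

0.393871 %/day


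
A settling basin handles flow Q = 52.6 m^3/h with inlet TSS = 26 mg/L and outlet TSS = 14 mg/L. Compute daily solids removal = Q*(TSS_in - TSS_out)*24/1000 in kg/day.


Concentration drop: TSS_in - TSS_out = 26 - 14 = 12 mg/L
Hourly solids removed = Q * dTSS = 52.6 m^3/h * 12 mg/L = 631.2 g/h  (m^3/h * mg/L = g/h)
Daily solids removed = 631.2 * 24 = 15148.8 g/day
Convert g to kg: 15148.8 / 1000 = 15.1488 kg/day

15.1488 kg/day


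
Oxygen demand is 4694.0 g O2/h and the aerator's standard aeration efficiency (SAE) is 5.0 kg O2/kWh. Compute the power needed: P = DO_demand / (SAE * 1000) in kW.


SAE in g O2/kWh = 5.0 * 1000 = 5000 g/kWh
P = DO_demand / SAE_g = 4694.0 / 5000 = 0.9388 kW

0.9388 kW


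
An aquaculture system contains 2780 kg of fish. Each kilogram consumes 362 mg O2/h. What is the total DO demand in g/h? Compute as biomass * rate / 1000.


Total O2 consumption (mg/h) = 2780 kg * 362 mg/(kg*h) = 1006360 mg/h
Convert to g/h: 1006360 / 1000 = 1006.36 g/h

1006.36 g/h


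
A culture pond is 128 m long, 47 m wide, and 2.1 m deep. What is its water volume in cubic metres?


Base area = L * W = 128 * 47 = 6016 m^2
Volume = area * depth = 6016 * 2.1 = 12633.6 m^3

12633.6 m^3


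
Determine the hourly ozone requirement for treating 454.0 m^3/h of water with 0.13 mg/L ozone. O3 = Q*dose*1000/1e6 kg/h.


O3 demand (mg/h) = Q * dose * 1000 = 454.0 * 0.13 * 1000 = 59020 mg/h
Convert mg to kg: 59020 / 1e6 = 0.05902 kg/h

0.05902 kg/h


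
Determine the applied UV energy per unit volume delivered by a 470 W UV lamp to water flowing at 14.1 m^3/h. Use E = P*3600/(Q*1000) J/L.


Energy delivered per hour = 470 W * 3600 s = 1692000 J/h
Volume treated per hour = 14.1 m^3/h * 1000 = 14100 L/h
dose = 1692000 / 14100 = 120 J/L

120 J/L


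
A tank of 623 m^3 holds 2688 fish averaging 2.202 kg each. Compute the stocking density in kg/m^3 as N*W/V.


Total biomass = 2688 fish * 2.202 kg = 5918.976 kg
Density = total biomass / volume = 5918.976 / 623 = 9.50076 kg/m^3

9.50076 kg/m^3


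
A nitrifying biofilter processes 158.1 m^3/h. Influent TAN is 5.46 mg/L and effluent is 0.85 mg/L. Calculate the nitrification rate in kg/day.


Concentration drop: TAN_in - TAN_out = 5.46 - 0.85 = 4.61 mg/L
Hourly TAN removed = Q * dTAN = 158.1 m^3/h * 4.61 mg/L = 728.841 g/h  (m^3/h * mg/L = g/h)
Daily TAN removed = 728.841 * 24 = 17492.184 g/day
Convert to kg/day: 17492.184 / 1000 = 17.492184 kg/day

17.492184 kg/day


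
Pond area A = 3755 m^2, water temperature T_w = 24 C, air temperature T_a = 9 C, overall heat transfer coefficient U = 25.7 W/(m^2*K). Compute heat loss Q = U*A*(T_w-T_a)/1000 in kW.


Temperature difference dT = 24 - 9 = 15 K
Heat loss (W) = U * A * dT = 25.7 * 3755 * 15 = 1447552.5 W
Convert to kW: 1447552.5 / 1000 = 1447.5525 kW

1447.5525 kW


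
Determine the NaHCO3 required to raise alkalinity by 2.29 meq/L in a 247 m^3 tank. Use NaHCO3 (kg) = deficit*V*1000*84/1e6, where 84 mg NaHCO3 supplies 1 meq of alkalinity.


Tank volume in L = 247 m^3 * 1000 = 247000 L
Total meq required = 2.29 meq/L * 247000 L = 565630 meq
NaHCO3 mass = 565630 meq * 84 mg/meq / 1e6 = 47.5129 kg

47.5129 kg


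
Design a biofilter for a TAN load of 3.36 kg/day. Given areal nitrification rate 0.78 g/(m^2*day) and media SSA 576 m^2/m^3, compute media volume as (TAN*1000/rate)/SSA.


A = 3.36*1000 / 0.78 = 4307.6923 m^2
V = 4307.6923 / 576 = 7.47863

7.47863 m^3


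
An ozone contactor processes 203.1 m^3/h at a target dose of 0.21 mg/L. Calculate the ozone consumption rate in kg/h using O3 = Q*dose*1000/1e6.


O3 demand (mg/h) = Q * dose * 1000 = 203.1 * 0.21 * 1000 = 42651 mg/h
Convert mg to kg: 42651 / 1e6 = 0.042651 kg/h

0.042651 kg/h


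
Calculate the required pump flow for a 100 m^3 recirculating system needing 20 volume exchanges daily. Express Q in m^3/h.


Daily recirculation volume = 100 m^3 * 20 = 2000 m^3/day
Flow rate Q = daily volume / 24 h = 2000 / 24 = 83.3333 m^3/h

83.3333 m^3/h


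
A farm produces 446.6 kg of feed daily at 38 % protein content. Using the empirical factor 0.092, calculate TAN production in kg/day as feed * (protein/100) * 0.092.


Protein in feed = 446.6 * 38/100 = 169.708 kg/day
TAN = protein * 0.092 = 169.708 * 0.092 = 15.613136 kg/day

15.613136 kg/day


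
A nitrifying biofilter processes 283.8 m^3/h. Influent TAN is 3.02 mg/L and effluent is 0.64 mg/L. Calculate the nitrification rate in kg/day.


Concentration drop: TAN_in - TAN_out = 3.02 - 0.64 = 2.38 mg/L
Hourly TAN removed = Q * dTAN = 283.8 m^3/h * 2.38 mg/L = 675.444 g/h  (m^3/h * mg/L = g/h)
Daily TAN removed = 675.444 * 24 = 16210.656 g/day
Convert to kg/day: 16210.656 / 1000 = 16.210656 kg/day

16.210656 kg/day


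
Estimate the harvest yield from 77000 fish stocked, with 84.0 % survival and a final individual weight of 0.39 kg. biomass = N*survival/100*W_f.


Survivors = 77000 * 84.0/100 = 64680 fish
Harvest biomass = survivors * W_f = 64680 * 0.39 = 25225.2 kg

25225.2 kg
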